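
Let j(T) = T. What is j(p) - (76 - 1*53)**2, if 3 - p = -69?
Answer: -457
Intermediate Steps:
p = 72 (p = 3 - 1*(-69) = 3 + 69 = 72)
j(p) - (76 - 1*53)**2 = 72 - (76 - 1*53)**2 = 72 - (76 - 53)**2 = 72 - 1*23**2 = 72 - 1*529 = 72 - 529 = -457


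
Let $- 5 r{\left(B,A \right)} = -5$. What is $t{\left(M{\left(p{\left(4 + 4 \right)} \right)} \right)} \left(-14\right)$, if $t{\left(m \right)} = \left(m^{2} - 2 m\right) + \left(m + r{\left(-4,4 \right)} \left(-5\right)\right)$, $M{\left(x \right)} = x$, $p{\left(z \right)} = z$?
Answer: $-714$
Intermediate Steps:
$r{\left(B,A \right)} = 1$ ($r{\left(B,A \right)} = \left(- \frac{1}{5}\right) \left(-5\right) = 1$)
$t{\left(m \right)} = -5 + m^{2} - m$ ($t{\left(m \right)} = \left(m^{2} - 2 m\right) + \left(m + 1 \left(-5\right)\right) = \left(m^{2} - 2 m\right) + \left(m - 5\right) = \left(m^{2} - 2 m\right) + \left(-5 + m\right) = -5 + m^{2} - m$)
$t{\left(M{\left(p{\left(4 + 4 \right)} \right)} \right)} \left(-14\right) = \left(-5 + \left(4 + 4\right)^{2} - \left(4 + 4\right)\right) \left(-14\right) = \left(-5 + 8^{2} - 8\right) \left(-14\right) = \left(-5 + 64 - 8\right) \left(-14\right) = 51 \left(-14\right) = -714$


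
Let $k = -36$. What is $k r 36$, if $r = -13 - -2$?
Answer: $14256$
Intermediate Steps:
$r = -11$ ($r = -13 + 2 = -11$)
$k r 36 = \left(-36\right) \left(-11\right) 36 = 396 \cdot 36 = 14256$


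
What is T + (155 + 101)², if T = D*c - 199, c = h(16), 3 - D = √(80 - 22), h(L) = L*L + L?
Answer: 66153 - 272*√58 ≈ 64082.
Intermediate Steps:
h(L) = L + L² (h(L) = L² + L = L + L²)
D = 3 - √58 (D = 3 - √(80 - 22) = 3 - √58 ≈ -4.6158)
c = 272 (c = 16*(1 + 16) = 16*17 = 272)
T = 617 - 272*√58 (T = (3 - √58)*272 - 199 = (816 - 272*√58) - 199 = 617 - 272*√58 ≈ -1454.5)
T + (155 + 101)² = (617 - 272*√58) + (155 + 101)² = (617 - 272*√58) + 256² = (617 - 272*√58) + 65536 = 66153 - 272*√58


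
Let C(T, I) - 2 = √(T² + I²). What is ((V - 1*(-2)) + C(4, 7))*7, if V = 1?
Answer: 35 + 7*√65 ≈ 91.436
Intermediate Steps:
C(T, I) = 2 + √(I² + T²) (C(T, I) = 2 + √(T² + I²) = 2 + √(I² + T²))
((V - 1*(-2)) + C(4, 7))*7 = ((1 - 1*(-2)) + (2 + √(7² + 4²)))*7 = ((1 + 2) + (2 + √(49 + 16)))*7 = (3 + (2 + √65))*7 = (5 + √65)*7 = 35 + 7*√65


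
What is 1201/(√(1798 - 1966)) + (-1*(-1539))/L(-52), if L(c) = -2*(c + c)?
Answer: 1539/208 - 1201*I*√42/84 ≈ 7.399 - 92.659*I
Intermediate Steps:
L(c) = -4*c
1201/(√(1798 - 1966)) + (-1*(-1539))/L(-52) = 1201/(√(1798 - 1966)) + (-1*(-1539))/((-4*(-52))) = 1201/(√(-168)) + 1539/208 = 1201/((2*I*√42)) + 1539*(1/208) = 1201*(-I*√42/84) + 1539/208 = -1201*I*√42/84 + 1539/208 = 1539/208 - 1201*I*√42/84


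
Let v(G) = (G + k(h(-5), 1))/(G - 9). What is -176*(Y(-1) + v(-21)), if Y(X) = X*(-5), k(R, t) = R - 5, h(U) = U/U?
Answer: -3080/3 ≈ -1026.7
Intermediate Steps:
h(U) = 1
k(R, t) = -5 + R
v(G) = (-4 + G)/(-9 + G) (v(G) = (G + (-5 + 1))/(G - 9) = (G - 4)/(-9 + G) = (-4 + G)/(-9 + G))
Y(X) = -5*X
-176*(Y(-1) + v(-21)) = -176*(-5*(-1) + (-4 - 21)/(-9 - 21)) = -176*(5 - 25/(-30)) = -176*(5 - 1/30*(-25)) = -176*(5 + 5/6) = -176*35/6 = -3080/3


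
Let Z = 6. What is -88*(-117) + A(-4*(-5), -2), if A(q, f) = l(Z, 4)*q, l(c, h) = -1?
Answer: 10276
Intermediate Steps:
A(q, f) = -q
-88*(-117) + A(-4*(-5), -2) = -88*(-117) - (-4)*(-5) = 10296 - 1*20 = 10296 - 20 = 10276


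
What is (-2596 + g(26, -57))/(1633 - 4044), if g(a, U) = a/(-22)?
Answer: 28569/26521 ≈ 1.0772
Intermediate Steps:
g(a, U) = -a/22 (g(a, U) = a*(-1/22) = -a/22)
(-2596 + g(26, -57))/(1633 - 4044) = (-2596 - 1/22*26)/(1633 - 4044) = (-2596 - 13/11)/(-2411) = -28569/11*(-1/2411) = 28569/26521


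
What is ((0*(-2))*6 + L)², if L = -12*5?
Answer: 3600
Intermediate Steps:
L = -60
((0*(-2))*6 + L)² = ((0*(-2))*6 - 60)² = (0*6 - 60)² = (0 - 60)² = (-60)² = 3600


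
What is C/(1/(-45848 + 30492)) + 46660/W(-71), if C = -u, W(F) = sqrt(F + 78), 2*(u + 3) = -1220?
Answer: -9413228 + 46660*sqrt(7)/7 ≈ -9.3956e+6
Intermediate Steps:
u = -613 (u = -3 + (1/2)*(-1220) = -3 - 610 = -613)
W(F) = sqrt(78 + F)
C = 613 (C = -1*(-613) = 613)
C/(1/(-45848 + 30492)) + 46660/W(-71) = 613/(1/(-45848 + 30492)) + 46660/(sqrt(78 - 71)) = 613/(1/(-15356)) + 46660/(sqrt(7)) = 613/(-1/15356) + 46660*(sqrt(7)/7) = 613*(-15356) + 46660*sqrt(7)/7 = -9413228 + 46660*sqrt(7)/7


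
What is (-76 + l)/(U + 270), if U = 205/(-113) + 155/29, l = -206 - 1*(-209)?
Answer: -239221/896360 ≈ -0.26688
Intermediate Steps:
l = 3 (l = -206 + 209 = 3)
U = 11570/3277 (U = 205*(-1/113) + 155*(1/29) = -205/113 + 155/29 = 11570/3277 ≈ 3.5307)
(-76 + l)/(U + 270) = (-76 + 3)/(11570/3277 + 270) = -73/896360/3277 = -73*3277/896360 = -239221/896360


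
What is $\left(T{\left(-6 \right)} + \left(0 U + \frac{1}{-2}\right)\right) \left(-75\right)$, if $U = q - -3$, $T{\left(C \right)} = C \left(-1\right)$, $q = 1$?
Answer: $- \frac{825}{2} \approx -412.5$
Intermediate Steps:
$T{\left(C \right)} = - C$
$U = 4$ ($U = 1 - -3 = 1 + 3 = 4$)
$\left(T{\left(-6 \right)} + \left(0 U + \frac{1}{-2}\right)\right) \left(-75\right) = \left(\left(-1\right) \left(-6\right) + \left(0 \cdot 4 + \frac{1}{-2}\right)\right) \left(-75\right) = \left(6 + \left(0 - \frac{1}{2}\right)\right) \left(-75\right) = \left(6 - \frac{1}{2}\right) \left(-75\right) = \frac{11}{2} \left(-75\right) = - \frac{825}{2}$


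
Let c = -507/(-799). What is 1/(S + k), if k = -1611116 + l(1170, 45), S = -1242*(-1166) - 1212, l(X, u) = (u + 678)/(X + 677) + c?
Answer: -1475753/242252195362 ≈ -6.0918e-6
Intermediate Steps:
c = 507/799 (c = -507*(-1/799) = 507/799 ≈ 0.63454)
l(X, u) = 507/799 + (678 + u)/(677 + X) (l(X, u) = (u + 678)/(X + 677) + 507/799 = (678 + u)/(677 + X) + 507/799 = 507/799 + (678 + u)/(677 + X))
S = 1446960 (S = 1448172 - 1212 = 1446960)
k = -2377607756242/1475753 (k = -1611116 + (884961 + 507*1170 + 799*45)/(799*(677 + 1170)) = -1611116 + (1/799)*(884961 + 593190 + 35955)/1847 = -1611116 + (1/799)*(1/1847)*1514106 = -1611116 + 1514106/1475753 = -2377607756242/1475753 ≈ -1.6111e+6)
1/(S + k) = 1/(1446960 - 2377607756242/1475753) = 1/(-242252195362/1475753) = -1475753/242252195362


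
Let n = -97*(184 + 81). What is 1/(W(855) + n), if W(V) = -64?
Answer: -1/25769 ≈ -3.8806e-5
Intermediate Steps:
n = -25705 (n = -97*265 = -25705)
1/(W(855) + n) = 1/(-64 - 25705) = 1/(-25769) = -1/25769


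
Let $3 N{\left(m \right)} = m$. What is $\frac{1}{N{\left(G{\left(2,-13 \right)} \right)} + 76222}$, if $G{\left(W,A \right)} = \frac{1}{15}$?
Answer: $\frac{45}{3429991} \approx 1.312 \cdot 10^{-5}$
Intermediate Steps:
$G{\left(W,A \right)} = \frac{1}{15}$
$N{\left(m \right)} = \frac{m}{3}$
$\frac{1}{N{\left(G{\left(2,-13 \right)} \right)} + 76222} = \frac{1}{\frac{1}{3} \cdot \frac{1}{15} + 76222} = \frac{1}{\frac{1}{45} + 76222} = \frac{1}{\frac{3429991}{45}} = \frac{45}{3429991}$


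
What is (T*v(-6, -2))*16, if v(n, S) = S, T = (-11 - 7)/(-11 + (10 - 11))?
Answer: -48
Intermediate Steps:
T = 3/2 (T = -18/(-11 - 1) = -18/(-12) = -18*(-1/12) = 3/2 ≈ 1.5000)
(T*v(-6, -2))*16 = ((3/2)*(-2))*16 = -3*16 = -48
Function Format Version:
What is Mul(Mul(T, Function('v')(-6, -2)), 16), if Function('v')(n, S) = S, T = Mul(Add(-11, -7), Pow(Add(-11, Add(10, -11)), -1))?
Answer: -48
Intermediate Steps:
T = Rational(3, 2) (T = Mul(-18, Pow(Add(-11, -1), -1)) = Mul(-18, Pow(-12, -1)) = Mul(-18, Rational(-1, 12)) = Rational(3, 2) ≈ 1.5000)
Mul(Mul(T, Function('v')(-6, -2)), 16) = Mul(Mul(Rational(3, 2), -2), 16) = Mul(-3, 16) = -48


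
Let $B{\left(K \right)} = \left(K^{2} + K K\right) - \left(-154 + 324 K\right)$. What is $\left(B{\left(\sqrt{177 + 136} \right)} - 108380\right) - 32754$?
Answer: $-140354 - 324 \sqrt{313} \approx -1.4609 \cdot 10^{5}$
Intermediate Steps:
$B{\left(K \right)} = 154 - 324 K + 2 K^{2}$ ($B{\left(K \right)} = \left(K^{2} + K^{2}\right) - \left(-154 + 324 K\right) = 2 K^{2} - \left(-154 + 324 K\right) = 154 - 324 K + 2 K^{2}$)
$\left(B{\left(\sqrt{177 + 136} \right)} - 108380\right) - 32754 = \left(\left(154 - 324 \sqrt{177 + 136} + 2 \left(\sqrt{177 + 136}\right)^{2}\right) - 108380\right) - 32754 = \left(\left(154 - 324 \sqrt{313} + 2 \left(\sqrt{313}\right)^{2}\right) - 108380\right) - 32754 = \left(\left(154 - 324 \sqrt{313} + 2 \cdot 313\right) - 108380\right) - 32754 = \left(\left(154 - 324 \sqrt{313} + 626\right) - 108380\right) - 32754 = \left(\left(780 - 324 \sqrt{313}\right) - 108380\right) - 32754 = \left(-107600 - 324 \sqrt{313}\right) - 32754 = -140354 - 324 \sqrt{313}$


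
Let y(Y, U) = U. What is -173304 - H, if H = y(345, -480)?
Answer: -172824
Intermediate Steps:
H = -480
-173304 - H = -173304 - 1*(-480) = -173304 + 480 = -172824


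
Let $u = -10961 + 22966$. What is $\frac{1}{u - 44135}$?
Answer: $- \frac{1}{32130} \approx -3.1124 \cdot 10^{-5}$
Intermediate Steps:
$u = 12005$
$\frac{1}{u - 44135} = \frac{1}{12005 - 44135} = \frac{1}{-32130} = - \frac{1}{32130}$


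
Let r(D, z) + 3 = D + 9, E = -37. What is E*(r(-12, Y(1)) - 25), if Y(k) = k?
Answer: 1147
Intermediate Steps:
r(D, z) = 6 + D (r(D, z) = -3 + (D + 9) = -3 + (9 + D) = 6 + D)
E*(r(-12, Y(1)) - 25) = -37*((6 - 12) - 25) = -37*(-6 - 25) = -37*(-31) = 1147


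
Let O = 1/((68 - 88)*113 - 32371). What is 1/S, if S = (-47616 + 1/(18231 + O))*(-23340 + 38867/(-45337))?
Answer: 28623866765120/31812515702507836207463 ≈ 8.9977e-10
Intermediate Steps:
O = -1/34631 (O = 1/(-20*113 - 32371) = 1/(-2260 - 32371) = 1/(-34631) = -1/34631 ≈ -2.8876e-5)
S = 31812515702507836207463/28623866765120 (S = (-47616 + 1/(18231 - 1/34631))*(-23340 + 38867/(-45337)) = (-47616 + 1/(631357760/34631))*(-23340 + 38867*(-1/45337)) = (-47616 + 34631/631357760)*(-23340 - 38867/45337) = -30062731065529/631357760*(-1058204447/45337) = 31812515702507836207463/28623866765120 ≈ 1.1114e+9)
1/S = 1/(31812515702507836207463/28623866765120) = 28623866765120/31812515702507836207463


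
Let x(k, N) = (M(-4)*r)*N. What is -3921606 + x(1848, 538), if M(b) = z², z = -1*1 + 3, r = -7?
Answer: -3936670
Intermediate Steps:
z = 2 (z = -1 + 3 = 2)
M(b) = 4 (M(b) = 2² = 4)
x(k, N) = -28*N (x(k, N) = (4*(-7))*N = -28*N)
-3921606 + x(1848, 538) = -3921606 - 28*538 = -3921606 - 15064 = -3936670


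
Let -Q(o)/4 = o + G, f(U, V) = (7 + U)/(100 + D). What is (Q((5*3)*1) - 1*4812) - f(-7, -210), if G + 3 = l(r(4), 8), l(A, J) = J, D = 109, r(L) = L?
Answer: -4892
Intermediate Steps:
G = 5 (G = -3 + 8 = 5)
f(U, V) = 7/209 + U/209 (f(U, V) = (7 + U)/(100 + 109) = (7 + U)/209 = (7 + U)*(1/209) = 7/209 + U/209)
Q(o) = -20 - 4*o (Q(o) = -4*(o + 5) = -4*(5 + o) = -20 - 4*o)
(Q((5*3)*1) - 1*4812) - f(-7, -210) = ((-20 - 4*5*3) - 1*4812) - (7/209 + (1/209)*(-7)) = ((-20 - 60) - 4812) - (7/209 - 7/209) = ((-20 - 4*15) - 4812) - 1*0 = ((-20 - 60) - 4812) + 0 = (-80 - 4812) + 0 = -4892 + 0 = -4892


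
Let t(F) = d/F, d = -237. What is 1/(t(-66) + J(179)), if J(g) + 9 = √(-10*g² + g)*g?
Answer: -2618/4966092406125 - 86636*I*√320231/4966092406125 ≈ -5.2717e-10 - 9.8722e-6*I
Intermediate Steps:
t(F) = -237/F
J(g) = -9 + g*√(g - 10*g²) (J(g) = -9 + √(-10*g² + g)*g = -9 + √(g - 10*g²)*g = -9 + g*√(g - 10*g²))
1/(t(-66) + J(179)) = 1/(-237/(-66) + (-9 + 179*√(179*(1 - 10*179)))) = 1/(-237*(-1/66) + (-9 + 179*√(179*(1 - 1790)))) = 1/(79/22 + (-9 + 179*√(179*(-1789)))) = 1/(79/22 + (-9 + 179*√(-320231))) = 1/(79/22 + (-9 + 179*(I*√320231))) = 1/(79/22 + (-9 + 179*I*√320231)) = 1/(-119/22 + 179*I*√320231)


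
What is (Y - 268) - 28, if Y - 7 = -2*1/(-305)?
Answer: -88143/305 ≈ -288.99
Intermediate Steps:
Y = 2137/305 (Y = 7 - 2*1/(-305) = 7 - 2*(-1/305) = 7 + 2/305 = 2137/305 ≈ 7.0066)
(Y - 268) - 28 = (2137/305 - 268) - 28 = -79603/305 - 28 = -88143/305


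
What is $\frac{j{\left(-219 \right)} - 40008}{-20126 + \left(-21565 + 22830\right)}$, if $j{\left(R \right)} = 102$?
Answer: $\frac{13302}{6287} \approx 2.1158$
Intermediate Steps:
$\frac{j{\left(-219 \right)} - 40008}{-20126 + \left(-21565 + 22830\right)} = \frac{102 - 40008}{-20126 + \left(-21565 + 22830\right)} = - \frac{39906}{-20126 + 1265} = - \frac{39906}{-18861} = \left(-39906\right) \left(- \frac{1}{18861}\right) = \frac{13302}{6287}$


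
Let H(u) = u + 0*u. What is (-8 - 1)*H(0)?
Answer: 0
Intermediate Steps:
H(u) = u (H(u) = u + 0 = u)
(-8 - 1)*H(0) = (-8 - 1)*0 = -9*0 = 0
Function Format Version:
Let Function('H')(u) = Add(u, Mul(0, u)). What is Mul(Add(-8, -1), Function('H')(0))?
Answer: 0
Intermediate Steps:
Function('H')(u) = u (Function('H')(u) = Add(u, 0) = u)
Mul(Add(-8, -1), Function('H')(0)) = Mul(Add(-8, -1), 0) = Mul(-9, 0) = 0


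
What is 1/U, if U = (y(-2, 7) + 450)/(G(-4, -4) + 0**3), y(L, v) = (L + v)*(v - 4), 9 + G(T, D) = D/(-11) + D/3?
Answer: -329/15345 ≈ -0.021440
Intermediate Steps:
G(T, D) = -9 + 8*D/33 (G(T, D) = -9 + (D/(-11) + D/3) = -9 + (D*(-1/11) + D*(1/3)) = -9 + (-D/11 + D/3) = -9 + 8*D/33)
y(L, v) = (-4 + v)*(L + v) (y(L, v) = (L + v)*(-4 + v) = (-4 + v)*(L + v))
U = -15345/329 (U = ((7**2 - 4*(-2) - 4*7 - 2*7) + 450)/((-9 + (8/33)*(-4)) + 0**3) = ((49 + 8 - 28 - 14) + 450)/((-9 - 32/33) + 0) = (15 + 450)/(-329/33 + 0) = 465/(-329/33) = 465*(-33/329) = -15345/329 ≈ -46.641)
1/U = 1/(-15345/329) = -329/15345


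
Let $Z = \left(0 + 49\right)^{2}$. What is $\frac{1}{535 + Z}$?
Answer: $\frac{1}{2936} \approx 0.0003406$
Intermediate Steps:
$Z = 2401$ ($Z = 49^{2} = 2401$)
$\frac{1}{535 + Z} = \frac{1}{535 + 2401} = \frac{1}{2936}$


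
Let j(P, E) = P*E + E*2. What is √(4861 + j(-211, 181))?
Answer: 2*I*√8242 ≈ 181.57*I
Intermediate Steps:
j(P, E) = 2*E + E*P (j(P, E) = E*P + 2*E = 2*E + E*P)
√(4861 + j(-211, 181)) = √(4861 + 181*(2 - 211)) = √(4861 + 181*(-209)) = √(4861 - 37829) = √(-32968) = 2*I*√8242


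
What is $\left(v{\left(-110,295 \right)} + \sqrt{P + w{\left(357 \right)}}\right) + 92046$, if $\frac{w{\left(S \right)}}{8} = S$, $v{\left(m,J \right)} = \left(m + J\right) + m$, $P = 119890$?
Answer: $92121 + \sqrt{122746} \approx 92471.0$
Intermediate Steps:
$v{\left(m,J \right)} = J + 2 m$ ($v{\left(m,J \right)} = \left(J + m\right) + m = J + 2 m$)
$w{\left(S \right)} = 8 S$
$\left(v{\left(-110,295 \right)} + \sqrt{P + w{\left(357 \right)}}\right) + 92046 = \left(\left(295 + 2 \left(-110\right)\right) + \sqrt{119890 + 8 \cdot 357}\right) + 92046 = \left(\left(295 - 220\right) + \sqrt{119890 + 2856}\right) + 92046 = \left(75 + \sqrt{122746}\right) + 92046 = 92121 + \sqrt{122746}$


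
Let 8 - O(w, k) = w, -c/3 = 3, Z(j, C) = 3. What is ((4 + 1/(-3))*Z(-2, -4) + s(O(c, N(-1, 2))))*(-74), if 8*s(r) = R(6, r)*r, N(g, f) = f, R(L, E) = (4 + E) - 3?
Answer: -7289/2 ≈ -3644.5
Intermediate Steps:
R(L, E) = 1 + E
c = -9 (c = -3*3 = -9)
O(w, k) = 8 - w
s(r) = r*(1 + r)/8 (s(r) = ((1 + r)*r)/8 = (r*(1 + r))/8 = r*(1 + r)/8)
((4 + 1/(-3))*Z(-2, -4) + s(O(c, N(-1, 2))))*(-74) = ((4 + 1/(-3))*3 + (8 - 1*(-9))*(1 + (8 - 1*(-9)))/8)*(-74) = ((4 - ⅓)*3 + (8 + 9)*(1 + (8 + 9))/8)*(-74) = ((11/3)*3 + (⅛)*17*(1 + 17))*(-74) = (11 + (⅛)*17*18)*(-74) = (11 + 153/4)*(-74) = (197/4)*(-74) = -7289/2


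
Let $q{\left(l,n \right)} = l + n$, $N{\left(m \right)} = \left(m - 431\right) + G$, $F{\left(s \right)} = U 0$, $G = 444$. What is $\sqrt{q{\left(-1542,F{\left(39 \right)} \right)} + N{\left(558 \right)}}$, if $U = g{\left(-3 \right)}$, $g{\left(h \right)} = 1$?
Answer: $i \sqrt{971} \approx 31.161 i$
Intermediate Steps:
$U = 1$
$F{\left(s \right)} = 0$ ($F{\left(s \right)} = 1 \cdot 0 = 0$)
$N{\left(m \right)} = 13 + m$ ($N{\left(m \right)} = \left(m - 431\right) + 444 = \left(-431 + m\right) + 444 = 13 + m$)
$\sqrt{q{\left(-1542,F{\left(39 \right)} \right)} + N{\left(558 \right)}} = \sqrt{\left(-1542 + 0\right) + \left(13 + 558\right)} = \sqrt{-1542 + 571} = \sqrt{-971} = i \sqrt{971}$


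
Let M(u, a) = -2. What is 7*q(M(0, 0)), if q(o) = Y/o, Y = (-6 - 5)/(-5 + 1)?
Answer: -77/8 ≈ -9.6250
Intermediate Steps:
Y = 11/4 (Y = -11/(-4) = -11*(-¼) = 11/4 ≈ 2.7500)
q(o) = 11/(4*o)
7*q(M(0, 0)) = 7*((11/4)/(-2)) = 7*((11/4)*(-½)) = 7*(-11/8) = -77/8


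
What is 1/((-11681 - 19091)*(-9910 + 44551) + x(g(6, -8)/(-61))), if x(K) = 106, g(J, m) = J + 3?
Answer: -1/1065972746 ≈ -9.3811e-10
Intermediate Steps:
g(J, m) = 3 + J
1/((-11681 - 19091)*(-9910 + 44551) + x(g(6, -8)/(-61))) = 1/((-11681 - 19091)*(-9910 + 44551) + 106) = 1/(-30772*34641 + 106) = 1/(-1065972852 + 106) = 1/(-1065972746) = -1/1065972746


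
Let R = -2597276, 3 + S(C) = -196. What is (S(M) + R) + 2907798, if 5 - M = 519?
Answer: 310323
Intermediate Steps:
M = -514 (M = 5 - 1*519 = 5 - 519 = -514)
S(C) = -199 (S(C) = -3 - 196 = -199)
(S(M) + R) + 2907798 = (-199 - 2597276) + 2907798 = -2597475 + 2907798 = 310323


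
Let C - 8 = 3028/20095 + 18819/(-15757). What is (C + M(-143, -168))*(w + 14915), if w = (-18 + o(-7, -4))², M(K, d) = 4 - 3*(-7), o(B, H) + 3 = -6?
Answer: 158294793095384/316636915 ≈ 4.9993e+5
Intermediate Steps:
o(B, H) = -9 (o(B, H) = -3 - 6 = -9)
M(K, d) = 25 (M(K, d) = 4 + 21 = 25)
C = 2202639711/316636915 (C = 8 + (3028/20095 + 18819/(-15757)) = 8 + (3028*(1/20095) + 18819*(-1/15757)) = 8 + (3028/20095 - 18819/15757) = 8 - 330455609/316636915 = 2202639711/316636915 ≈ 6.9564)
w = 729 (w = (-18 - 9)² = (-27)² = 729)
(C + M(-143, -168))*(w + 14915) = (2202639711/316636915 + 25)*(729 + 14915) = (10118562586/316636915)*15644 = 158294793095384/316636915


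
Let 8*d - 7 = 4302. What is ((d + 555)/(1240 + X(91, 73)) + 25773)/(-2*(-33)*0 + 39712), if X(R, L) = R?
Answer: 16143509/24873728 ≈ 0.64902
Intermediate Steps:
d = 4309/8 (d = 7/8 + (⅛)*4302 = 7/8 + 2151/4 = 4309/8 ≈ 538.63)
((d + 555)/(1240 + X(91, 73)) + 25773)/(-2*(-33)*0 + 39712) = ((4309/8 + 555)/(1240 + 91) + 25773)/(-2*(-33)*0 + 39712) = ((8749/8)/1331 + 25773)/(66*0 + 39712) = ((8749/8)*(1/1331) + 25773)/(0 + 39712) = (8749/10648 + 25773)/39712 = (274439653/10648)*(1/39712) = 16143509/24873728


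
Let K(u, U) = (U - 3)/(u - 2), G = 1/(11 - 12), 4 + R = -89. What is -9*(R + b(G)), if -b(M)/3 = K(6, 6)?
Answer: 3429/4 ≈ 857.25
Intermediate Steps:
R = -93 (R = -4 - 89 = -93)
G = -1 (G = 1/(-1) = -1)
K(u, U) = (-3 + U)/(-2 + u)
b(M) = -9/4 (b(M) = -3*(-3 + 6)/(-2 + 6) = -3*3/4 = -9/4)
-9*(R + b(G)) = -9*(-93 - 9/4) = -9*(-381/4) = 3429/4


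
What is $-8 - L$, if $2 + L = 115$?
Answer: $-121$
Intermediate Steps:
$L = 113$ ($L = -2 + 115 = 113$)
$-8 - L = -8 - 113 = -121$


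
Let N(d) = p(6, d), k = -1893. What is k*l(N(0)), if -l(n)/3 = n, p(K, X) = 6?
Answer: 34074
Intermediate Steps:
N(d) = 6
l(n) = -3*n
k*l(N(0)) = -(-5679)*6 = -1893*(-18) = 34074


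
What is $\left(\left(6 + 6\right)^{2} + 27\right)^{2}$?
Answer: $29241$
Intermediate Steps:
$\left(\left(6 + 6\right)^{2} + 27\right)^{2} = \left(12^{2} + 27\right)^{2} = \left(144 + 27\right)^{2} = 171^{2} = 29241$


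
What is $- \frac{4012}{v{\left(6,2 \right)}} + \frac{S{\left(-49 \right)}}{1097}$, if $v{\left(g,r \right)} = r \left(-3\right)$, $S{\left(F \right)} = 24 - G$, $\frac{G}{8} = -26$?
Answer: $\frac{2201278}{3291} \approx 668.88$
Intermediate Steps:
$G = -208$ ($G = 8 \left(-26\right) = -208$)
$S{\left(F \right)} = 232$ ($S{\left(F \right)} = 24 - -208 = 24 + 208 = 232$)
$v{\left(g,r \right)} = - 3 r$
$- \frac{4012}{v{\left(6,2 \right)}} + \frac{S{\left(-49 \right)}}{1097} = - \frac{4012}{\left(-3\right) 2} + \frac{232}{1097} = - \frac{4012}{-6} + 232 \cdot \frac{1}{1097} = \left(-4012\right) \left(- \frac{1}{6}\right) + \frac{232}{1097} = \frac{2006}{3} + \frac{232}{1097} = \frac{2201278}{3291}$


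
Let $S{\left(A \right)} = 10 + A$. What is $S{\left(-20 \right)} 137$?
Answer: $-1370$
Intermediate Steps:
$S{\left(-20 \right)} 137 = \left(10 - 20\right) 137 = \left(-10\right) 137 = -1370$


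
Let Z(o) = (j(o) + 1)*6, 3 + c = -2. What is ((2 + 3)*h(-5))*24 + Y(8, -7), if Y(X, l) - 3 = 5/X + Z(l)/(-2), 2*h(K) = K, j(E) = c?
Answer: -2275/8 ≈ -284.38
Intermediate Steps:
c = -5 (c = -3 - 2 = -5)
j(E) = -5
Z(o) = -24 (Z(o) = (-5 + 1)*6 = -4*6 = -24)
h(K) = K/2
Y(X, l) = 15 + 5/X (Y(X, l) = 3 + (5/X - 24/(-2)) = 3 + (5/X - 24*(-1/2)) = 3 + (5/X + 12) = 3 + (12 + 5/X) = 15 + 5/X)
((2 + 3)*h(-5))*24 + Y(8, -7) = ((2 + 3)*((1/2)*(-5)))*24 + (15 + 5/8) = (5*(-5/2))*24 + (15 + 5*(1/8)) = -25/2*24 + (15 + 5/8) = -300 + 125/8 = -2275/8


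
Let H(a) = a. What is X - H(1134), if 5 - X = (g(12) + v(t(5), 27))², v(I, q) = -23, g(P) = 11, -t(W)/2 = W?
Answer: -1273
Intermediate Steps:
t(W) = -2*W
X = -139 (X = 5 - (11 - 23)² = 5 - 1*(-12)² = 5 - 1*144 = 5 - 144 = -139)
X - H(1134) = -139 - 1*1134 = -139 - 1134 = -1273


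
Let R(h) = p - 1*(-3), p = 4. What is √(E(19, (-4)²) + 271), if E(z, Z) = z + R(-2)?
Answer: 3*√33 ≈ 17.234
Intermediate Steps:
R(h) = 7 (R(h) = 4 - 1*(-3) = 4 + 3 = 7)
E(z, Z) = 7 + z (E(z, Z) = z + 7 = 7 + z)
√(E(19, (-4)²) + 271) = √((7 + 19) + 271) = √(26 + 271) = √297 = 3*√33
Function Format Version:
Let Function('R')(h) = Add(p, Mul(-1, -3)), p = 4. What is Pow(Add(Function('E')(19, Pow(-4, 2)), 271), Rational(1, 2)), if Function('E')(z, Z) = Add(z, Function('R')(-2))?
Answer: Mul(3, Pow(33, Rational(1, 2))) ≈ 17.234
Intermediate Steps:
Function('R')(h) = 7 (Function('R')(h) = Add(4, Mul(-1, -3)) = Add(4, 3) = 7)
Function('E')(z, Z) = Add(7, z) (Function('E')(z, Z) = Add(z, 7) = Add(7, z))
Pow(Add(Function('E')(19, Pow(-4, 2)), 271), Rational(1, 2)) = Pow(Add(Add(7, 19), 271), Rational(1, 2)) = Pow(Add(26, 271), Rational(1, 2)) = Pow(297, Rational(1, 2)) = Mul(3, Pow(33, Rational(1, 2)))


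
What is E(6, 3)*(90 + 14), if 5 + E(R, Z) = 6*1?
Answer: 104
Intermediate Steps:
E(R, Z) = 1 (E(R, Z) = -5 + 6*1 = -5 + 6 = 1)
E(6, 3)*(90 + 14) = 1*(90 + 14) = 1*104 = 104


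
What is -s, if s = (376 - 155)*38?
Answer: -8398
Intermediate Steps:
s = 8398 (s = 221*38 = 8398)
-s = -1*8398 = -8398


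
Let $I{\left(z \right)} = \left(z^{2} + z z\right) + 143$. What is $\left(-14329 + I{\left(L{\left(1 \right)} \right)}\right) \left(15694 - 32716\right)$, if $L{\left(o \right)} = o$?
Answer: $241440048$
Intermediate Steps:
$I{\left(z \right)} = 143 + 2 z^{2}$ ($I{\left(z \right)} = \left(z^{2} + z^{2}\right) + 143 = 2 z^{2} + 143 = 143 + 2 z^{2}$)
$\left(-14329 + I{\left(L{\left(1 \right)} \right)}\right) \left(15694 - 32716\right) = \left(-14329 + \left(143 + 2 \cdot 1^{2}\right)\right) \left(15694 - 32716\right) = \left(-14329 + \left(143 + 2 \cdot 1\right)\right) \left(-17022\right) = \left(-14329 + \left(143 + 2\right)\right) \left(-17022\right) = \left(-14329 + 145\right) \left(-17022\right) = \left(-14184\right) \left(-17022\right) = 241440048$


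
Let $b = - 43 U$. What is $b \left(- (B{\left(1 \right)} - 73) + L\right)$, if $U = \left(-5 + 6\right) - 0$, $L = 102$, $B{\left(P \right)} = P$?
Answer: $-7482$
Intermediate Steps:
$U = 1$ ($U = 1 + 0 = 1$)
$b = -43$ ($b = \left(-43\right) 1 = -43$)
$b \left(- (B{\left(1 \right)} - 73) + L\right) = - 43 \left(- (1 - 73) + 102\right) = - 43 \left(\left(-1\right) \left(-72\right) + 102\right) = - 43 \left(72 + 102\right) = \left(-43\right) 174 = -7482$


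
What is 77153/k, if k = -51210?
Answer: -77153/51210 ≈ -1.5066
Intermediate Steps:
77153/k = 77153/(-51210) = 77153*(-1/51210) = -77153/51210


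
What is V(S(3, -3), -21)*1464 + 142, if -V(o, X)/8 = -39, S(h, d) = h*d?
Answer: 456910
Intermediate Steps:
S(h, d) = d*h
V(o, X) = 312 (V(o, X) = -8*(-39) = 312)
V(S(3, -3), -21)*1464 + 142 = 312*1464 + 142 = 456768 + 142 = 456910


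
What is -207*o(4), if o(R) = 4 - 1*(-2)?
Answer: -1242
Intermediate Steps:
o(R) = 6 (o(R) = 4 + 2 = 6)
-207*o(4) = -207*6 = -1242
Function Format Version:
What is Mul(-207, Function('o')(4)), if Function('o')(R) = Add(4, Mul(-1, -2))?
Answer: -1242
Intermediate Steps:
Function('o')(R) = 6 (Function('o')(R) = Add(4, 2) = 6)
Mul(-207, Function('o')(4)) = Mul(-207, 6) = -1242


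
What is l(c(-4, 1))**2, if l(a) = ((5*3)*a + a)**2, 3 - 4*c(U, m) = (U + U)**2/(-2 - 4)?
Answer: 723394816/81 ≈ 8.9308e+6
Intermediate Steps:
c(U, m) = 3/4 + U**2/6 (c(U, m) = 3/4 - (U + U)**2/(4*(-2 - 4)) = 3/4 - (2*U)**2/(4*(-6)) = 3/4 - 4*U**2*(-1)/(4*6) = 3/4 - (-1)*U**2/6 = 3/4 + U**2/6)
l(a) = 256*a**2 (l(a) = (15*a + a)**2 = (16*a)**2 = 256*a**2)
l(c(-4, 1))**2 = (256*(3/4 + (1/6)*(-4)**2)**2)**2 = (256*(3/4 + (1/6)*16)**2)**2 = (256*(3/4 + 8/3)**2)**2 = (256*(41/12)**2)**2 = (256*(1681/144))**2 = (26896/9)**2 = 723394816/81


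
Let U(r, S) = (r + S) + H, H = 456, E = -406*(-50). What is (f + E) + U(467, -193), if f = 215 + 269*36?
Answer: 30929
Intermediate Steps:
E = 20300
f = 9899 (f = 215 + 9684 = 9899)
U(r, S) = 456 + S + r (U(r, S) = (r + S) + 456 = (S + r) + 456 = 456 + S + r)
(f + E) + U(467, -193) = (9899 + 20300) + (456 - 193 + 467) = 30199 + 730 = 30929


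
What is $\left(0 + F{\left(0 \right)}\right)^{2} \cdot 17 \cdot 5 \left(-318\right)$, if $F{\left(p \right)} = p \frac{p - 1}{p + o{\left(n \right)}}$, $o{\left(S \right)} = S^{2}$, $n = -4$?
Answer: $0$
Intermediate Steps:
$F{\left(p \right)} = \frac{p \left(-1 + p\right)}{16 + p}$ ($F{\left(p \right)} = p \frac{p - 1}{p + \left(-4\right)^{2}} = p \frac{-1 + p}{p + 16} = p \frac{-1 + p}{16 + p} = \frac{p \left(-1 + p\right)}{16 + p}$)
$\left(0 + F{\left(0 \right)}\right)^{2} \cdot 17 \cdot 5 \left(-318\right) = \left(0 + \frac{0 \left(-1 + 0\right)}{16 + 0}\right)^{2} \cdot 17 \cdot 5 \left(-318\right) = \left(0 + 0 \cdot \frac{1}{16} \left(-1\right)\right)^{2} \cdot 85 \left(-318\right) = \left(0 + 0\right)^{2} \cdot 85 \left(-318\right) = 0^{2} \cdot 85 \left(-318\right) = 0 \cdot 85 \left(-318\right) = 0 \left(-318\right) = 0$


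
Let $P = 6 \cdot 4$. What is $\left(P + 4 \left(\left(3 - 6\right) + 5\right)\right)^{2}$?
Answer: $1024$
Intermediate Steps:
$P = 24$
$\left(P + 4 \left(\left(3 - 6\right) + 5\right)\right)^{2} = \left(24 + 4 \left(\left(3 - 6\right) + 5\right)\right)^{2} = \left(24 + 4 \left(-3 + 5\right)\right)^{2} = \left(24 + 4 \cdot 2\right)^{2} = \left(24 + 8\right)^{2} = 32^{2} = 1024$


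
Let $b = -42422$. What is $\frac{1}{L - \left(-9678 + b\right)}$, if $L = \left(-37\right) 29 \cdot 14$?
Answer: $\frac{1}{37078} \approx 2.697 \cdot 10^{-5}$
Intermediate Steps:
$L = -15022$ ($L = \left(-1073\right) 14 = -15022$)
$\frac{1}{L - \left(-9678 + b\right)} = \frac{1}{-15022 - -52100} = \frac{1}{-15022 + \left(9678 + 42422\right)} = \frac{1}{-15022 + 52100} = \frac{1}{37078}$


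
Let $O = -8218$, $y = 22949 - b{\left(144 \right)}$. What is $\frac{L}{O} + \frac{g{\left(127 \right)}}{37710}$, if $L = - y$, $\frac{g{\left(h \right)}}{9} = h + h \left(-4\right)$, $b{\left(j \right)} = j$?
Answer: $\frac{23105473}{8608355} \approx 2.6841$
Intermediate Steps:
$g{\left(h \right)} = - 27 h$ ($g{\left(h \right)} = 9 \left(h + h \left(-4\right)\right) = 9 \left(h - 4 h\right) = 9 \left(- 3 h\right) = - 27 h$)
$y = 22805$ ($y = 22949 - 144 = 22805$)
$L = -22805$ ($L = \left(-1\right) 22805 = -22805$)
$\frac{L}{O} + \frac{g{\left(127 \right)}}{37710} = - \frac{22805}{-8218} + \frac{\left(-27\right) 127}{37710} = \left(-22805\right) \left(- \frac{1}{8218}\right) - \frac{381}{4190} = \frac{22805}{8218} - \frac{381}{4190} = \frac{23105473}{8608355}$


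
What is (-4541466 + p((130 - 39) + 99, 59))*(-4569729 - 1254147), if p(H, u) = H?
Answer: 26447828305776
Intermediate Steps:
(-4541466 + p((130 - 39) + 99, 59))*(-4569729 - 1254147) = (-4541466 + ((130 - 39) + 99))*(-4569729 - 1254147) = (-4541466 + (91 + 99))*(-5823876) = (-4541466 + 190)*(-5823876) = -4541276*(-5823876) = 26447828305776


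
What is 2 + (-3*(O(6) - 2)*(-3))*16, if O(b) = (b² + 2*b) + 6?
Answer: 7490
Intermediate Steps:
O(b) = 6 + b² + 2*b
2 + (-3*(O(6) - 2)*(-3))*16 = 2 + (-3*((6 + 6² + 2*6) - 2)*(-3))*16 = 2 + (-3*((6 + 36 + 12) - 2)*(-3))*16 = 2 + (-3*(54 - 2)*(-3))*16 = 2 + (-3*52*(-3))*16 = 2 - 156*(-3)*16 = 2 + 468*16 = 2 + 7488 = 7490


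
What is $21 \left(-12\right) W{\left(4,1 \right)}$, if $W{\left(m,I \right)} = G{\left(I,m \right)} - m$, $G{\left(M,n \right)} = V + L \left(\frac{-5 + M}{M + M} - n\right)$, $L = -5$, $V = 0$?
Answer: $-6552$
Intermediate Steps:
$G{\left(M,n \right)} = 5 n - \frac{5 \left(-5 + M\right)}{2 M}$ ($G{\left(M,n \right)} = 0 - 5 \left(\frac{-5 + M}{M + M} - n\right) = 0 - 5 \left(\frac{-5 + M}{2 M} - n\right) = 0 - 5 \left(- n + \frac{-5 + M}{2 M}\right) = 0 + \left(5 n - \frac{5 \left(-5 + M\right)}{2 M}\right) = 5 n - \frac{5 \left(-5 + M\right)}{2 M}$)
$W{\left(m,I \right)} = - \frac{5}{2} + 4 m + \frac{25}{2 I}$ ($W{\left(m,I \right)} = \left(- \frac{5}{2} + 5 m + \frac{25}{2 I}\right) - m = - \frac{5}{2} + 4 m + \frac{25}{2 I}$)
$21 \left(-12\right) W{\left(4,1 \right)} = 21 \left(-12\right) \frac{25 + 1 \left(-5 + 8 \cdot 4\right)}{2 \cdot 1} = - 252 \cdot \frac{1}{2} \cdot 1 \left(25 + 1 \left(-5 + 32\right)\right) = - 252 \cdot \frac{1}{2} \cdot 1 \left(25 + 1 \cdot 27\right) = - 252 \cdot \frac{1}{2} \cdot 1 \left(25 + 27\right) = - 252 \cdot \frac{1}{2} \cdot 1 \cdot 52 = \left(-252\right) 26 = -6552$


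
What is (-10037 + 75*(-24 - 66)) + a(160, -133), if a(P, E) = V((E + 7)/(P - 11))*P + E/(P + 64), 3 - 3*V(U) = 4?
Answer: -1616729/96 ≈ -16841.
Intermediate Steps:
V(U) = -⅓ (V(U) = 1 - ⅓*4 = 1 - 4/3 = -⅓)
a(P, E) = -P/3 + E/(64 + P) (a(P, E) = -P/3 + E/(P + 64) = -P/3 + E/(64 + P))
(-10037 + 75*(-24 - 66)) + a(160, -133) = (-10037 + 75*(-24 - 66)) + (-1*160² - 64*160 + 3*(-133))/(3*(64 + 160)) = (-10037 + 75*(-90)) + (⅓)*(-1*25600 - 10240 - 399)/224 = (-10037 - 6750) + (⅓)*(1/224)*(-25600 - 10240 - 399) = -16787 + (⅓)*(1/224)*(-36239) = -16787 - 5177/96 = -1616729/96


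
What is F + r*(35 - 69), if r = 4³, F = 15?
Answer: -2161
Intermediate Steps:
r = 64
F + r*(35 - 69) = 15 + 64*(35 - 69) = 15 + 64*(-34) = 15 - 2176 = -2161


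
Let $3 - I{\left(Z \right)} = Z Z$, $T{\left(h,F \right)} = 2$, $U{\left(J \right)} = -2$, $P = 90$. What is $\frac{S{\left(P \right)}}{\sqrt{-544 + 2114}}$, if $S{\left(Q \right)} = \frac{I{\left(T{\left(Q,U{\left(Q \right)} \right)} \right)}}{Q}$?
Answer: $- \frac{\sqrt{1570}}{141300} \approx -0.00028042$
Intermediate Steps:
$I{\left(Z \right)} = 3 - Z^{2}$ ($I{\left(Z \right)} = 3 - Z Z = 3 - Z^{2}$)
$S{\left(Q \right)} = - \frac{1}{Q}$ ($S{\left(Q \right)} = \frac{3 - 2^{2}}{Q} = \frac{3 - 4}{Q} = - \frac{1}{Q}$)
$\frac{S{\left(P \right)}}{\sqrt{-544 + 2114}} = \frac{\left(-1\right) \frac{1}{90}}{\sqrt{-544 + 2114}} = \frac{\left(-1\right) \frac{1}{90}}{\sqrt{1570}} = - \frac{\frac{1}{1570} \sqrt{1570}}{90} = - \frac{\sqrt{1570}}{141300}$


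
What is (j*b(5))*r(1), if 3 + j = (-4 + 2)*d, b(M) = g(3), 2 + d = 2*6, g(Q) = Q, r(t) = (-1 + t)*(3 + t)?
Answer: 0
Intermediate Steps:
d = 10 (d = -2 + 2*6 = -2 + 12 = 10)
b(M) = 3
j = -23 (j = -3 + (-4 + 2)*10 = -3 - 2*10 = -3 - 20 = -23)
(j*b(5))*r(1) = (-23*3)*(-3 + 1² + 2*1) = -69*(-3 + 1 + 2) = -69*0 = 0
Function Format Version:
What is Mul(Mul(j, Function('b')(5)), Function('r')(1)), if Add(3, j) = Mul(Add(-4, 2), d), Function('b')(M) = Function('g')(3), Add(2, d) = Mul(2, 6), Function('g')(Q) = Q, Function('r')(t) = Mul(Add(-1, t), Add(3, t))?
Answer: 0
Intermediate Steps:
d = 10 (d = Add(-2, Mul(2, 6)) = Add(-2, 12) = 10)
Function('b')(M) = 3
j = -23 (j = Add(-3, Mul(Add(-4, 2), 10)) = Add(-3, Mul(-2, 10)) = Add(-3, -20) = -23)
Mul(Mul(j, Function('b')(5)), Function('r')(1)) = Mul(Mul(-23, 3), Add(-3, Pow(1, 2), Mul(2, 1))) = Mul(-69, Add(-3, 1, 2)) = Mul(-69, 0) = 0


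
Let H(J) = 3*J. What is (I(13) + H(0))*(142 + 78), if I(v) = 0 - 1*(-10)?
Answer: 2200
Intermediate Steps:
I(v) = 10 (I(v) = 0 + 10 = 10)
(I(13) + H(0))*(142 + 78) = (10 + 3*0)*(142 + 78) = (10 + 0)*220 = 10*220 = 2200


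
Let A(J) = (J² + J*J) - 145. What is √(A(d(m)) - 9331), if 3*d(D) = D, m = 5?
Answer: I*√85234/3 ≈ 97.316*I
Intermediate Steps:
d(D) = D/3
A(J) = -145 + 2*J² (A(J) = (J² + J²) - 145 = 2*J² - 145 = -145 + 2*J²)
√(A(d(m)) - 9331) = √((-145 + 2*((⅓)*5)²) - 9331) = √((-145 + 2*(5/3)²) - 9331) = √((-145 + 2*(25/9)) - 9331) = √((-145 + 50/9) - 9331) = √(-1255/9 - 9331) = √(-85234/9) = I*√85234/3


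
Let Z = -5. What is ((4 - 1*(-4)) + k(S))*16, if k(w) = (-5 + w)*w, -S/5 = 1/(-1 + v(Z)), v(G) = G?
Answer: 652/9 ≈ 72.444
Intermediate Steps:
S = 5/6 (S = -5/(-1 - 5) = -5/(-6) = -5*(-1/6) = 5/6 ≈ 0.83333)
k(w) = w*(-5 + w)
((4 - 1*(-4)) + k(S))*16 = ((4 - 1*(-4)) + 5*(-5 + 5/6)/6)*16 = ((4 + 4) + (5/6)*(-25/6))*16 = (8 - 125/36)*16 = (163/36)*16 = 652/9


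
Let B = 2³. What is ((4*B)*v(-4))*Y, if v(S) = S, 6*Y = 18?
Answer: -384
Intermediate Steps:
Y = 3 (Y = (⅙)*18 = 3)
B = 8
((4*B)*v(-4))*Y = ((4*8)*(-4))*3 = (32*(-4))*3 = -128*3 = -384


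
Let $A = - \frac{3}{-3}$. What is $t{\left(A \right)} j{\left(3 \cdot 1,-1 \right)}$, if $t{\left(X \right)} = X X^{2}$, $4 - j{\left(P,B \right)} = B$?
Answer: $5$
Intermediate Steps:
$j{\left(P,B \right)} = 4 - B$
$A = 1$ ($A = \left(-3\right) \left(- \frac{1}{3}\right) = 1$)
$t{\left(X \right)} = X^{3}$
$t{\left(A \right)} j{\left(3 \cdot 1,-1 \right)} = 1^{3} \left(4 - -1\right) = 1 \left(4 + 1\right) = 1 \cdot 5 = 5$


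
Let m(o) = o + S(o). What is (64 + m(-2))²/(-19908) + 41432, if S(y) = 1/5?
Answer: 20620609679/497700 ≈ 41432.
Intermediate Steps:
S(y) = ⅕
m(o) = ⅕ + o (m(o) = o + ⅕ = ⅕ + o)
(64 + m(-2))²/(-19908) + 41432 = (64 + (⅕ - 2))²/(-19908) + 41432 = (64 - 9/5)²*(-1/19908) + 41432 = (311/5)²*(-1/19908) + 41432 = (96721/25)*(-1/19908) + 41432 = -96721/497700 + 41432 = 20620609679/497700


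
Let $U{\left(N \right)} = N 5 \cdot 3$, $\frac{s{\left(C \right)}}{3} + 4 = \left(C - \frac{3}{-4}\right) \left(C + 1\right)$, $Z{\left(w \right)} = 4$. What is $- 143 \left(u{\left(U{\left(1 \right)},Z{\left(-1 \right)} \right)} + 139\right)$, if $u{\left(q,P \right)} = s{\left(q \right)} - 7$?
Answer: $-125268$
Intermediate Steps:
$s{\left(C \right)} = -12 + 3 \left(1 + C\right) \left(\frac{3}{4} + C\right)$ ($s{\left(C \right)} = -12 + 3 \left(C - \frac{3}{-4}\right) \left(C + 1\right) = -12 + 3 \left(C - - \frac{3}{4}\right) \left(1 + C\right) = -12 + 3 \left(C + \frac{3}{4}\right) \left(1 + C\right) = -12 + 3 \left(\frac{3}{4} + C\right) \left(1 + C\right) = -12 + 3 \left(1 + C\right) \left(\frac{3}{4} + C\right)$)
$U{\left(N \right)} = 15 N$ ($U{\left(N \right)} = 5 N 3 = 15 N$)
$u{\left(q,P \right)} = - \frac{67}{4} + 3 q^{2} + \frac{21 q}{4}$ ($u{\left(q,P \right)} = \left(- \frac{39}{4} + 3 q^{2} + \frac{21 q}{4}\right) - 7 = - \frac{67}{4} + 3 q^{2} + \frac{21 q}{4}$)
$- 143 \left(u{\left(U{\left(1 \right)},Z{\left(-1 \right)} \right)} + 139\right) = - 143 \left(\left(- \frac{67}{4} + 3 \left(15 \cdot 1\right)^{2} + \frac{21 \cdot 15 \cdot 1}{4}\right) + 139\right) = - 143 \left(\left(- \frac{67}{4} + 3 \cdot 15^{2} + \frac{21}{4} \cdot 15\right) + 139\right) = - 143 \left(\left(- \frac{67}{4} + 3 \cdot 225 + \frac{315}{4}\right) + 139\right) = - 143 \left(\left(- \frac{67}{4} + 675 + \frac{315}{4}\right) + 139\right) = - 143 \left(737 + 139\right) = \left(-143\right) 876 = -125268$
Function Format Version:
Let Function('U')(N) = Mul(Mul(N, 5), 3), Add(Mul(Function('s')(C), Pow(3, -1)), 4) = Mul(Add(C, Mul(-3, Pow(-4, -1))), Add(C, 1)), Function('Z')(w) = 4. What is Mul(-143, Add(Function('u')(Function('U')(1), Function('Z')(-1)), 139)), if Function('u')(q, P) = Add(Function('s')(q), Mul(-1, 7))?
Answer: -125268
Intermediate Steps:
Function('s')(C) = Add(-12, Mul(3, Add(1, C), Add(Rational(3, 4), C))) (Function('s')(C) = Add(-12, Mul(3, Mul(Add(C, Mul(-3, Pow(-4, -1))), Add(C, 1)))) = Add(-12, Mul(3, Mul(Add(C, Mul(-3, Rational(-1, 4))), Add(1, C)))) = Add(-12, Mul(3, Mul(Add(C, Rational(3, 4)), Add(1, C)))) = Add(-12, Mul(3, Mul(Add(Rational(3, 4), C), Add(1, C)))) = Add(-12, Mul(3, Mul(Add(1, C), Add(Rational(3, 4), C)))) = Add(-12, Mul(3, Add(1, C), Add(Rational(3, 4), C))))
Function('U')(N) = Mul(15, N) (Function('U')(N) = Mul(Mul(5, N), 3) = Mul(15, N))
Function('u')(q, P) = Add(Rational(-67, 4), Mul(3, Pow(q, 2)), Mul(Rational(21, 4), q)) (Function('u')(q, P) = Add(Add(Rational(-39, 4), Mul(3, Pow(q, 2)), Mul(Rational(21, 4), q)), Mul(-1, 7)) = Add(Add(Rational(-39, 4), Mul(3, Pow(q, 2)), Mul(Rational(21, 4), q)), -7) = Add(Rational(-67, 4), Mul(3, Pow(q, 2)), Mul(Rational(21, 4), q)))
Mul(-143, Add(Function('u')(Function('U')(1), Function('Z')(-1)), 139)) = Mul(-143, Add(Add(Rational(-67, 4), Mul(3, Pow(Mul(15, 1), 2)), Mul(Rational(21, 4), Mul(15, 1))), 139)) = Mul(-143, Add(Add(Rational(-67, 4), Mul(3, Pow(15, 2)), Mul(Rational(21, 4), 15)), 139)) = Mul(-143, Add(Add(Rational(-67, 4), Mul(3, 225), Rational(315, 4)), 139)) = Mul(-143, Add(Add(Rational(-67, 4), 675, Rational(315, 4)), 139)) = Mul(-143, Add(737, 139)) = Mul(-143, 876) = -125268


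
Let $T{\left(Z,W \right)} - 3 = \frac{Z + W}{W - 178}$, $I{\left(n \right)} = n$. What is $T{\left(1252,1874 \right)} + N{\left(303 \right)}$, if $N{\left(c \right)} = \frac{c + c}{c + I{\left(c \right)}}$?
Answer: $\frac{4955}{848} \approx 5.8432$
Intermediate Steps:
$T{\left(Z,W \right)} = 3 + \frac{W + Z}{-178 + W}$ ($T{\left(Z,W \right)} = 3 + \frac{Z + W}{W - 178} = 3 + \frac{W + Z}{-178 + W}$)
$N{\left(c \right)} = 1$ ($N{\left(c \right)} = \frac{c + c}{c + c} = \frac{2 c}{2 c} = 2 c \frac{1}{2 c} = 1$)
$T{\left(1252,1874 \right)} + N{\left(303 \right)} = \frac{-534 + 1252 + 4 \cdot 1874}{-178 + 1874} + 1 = \frac{-534 + 1252 + 7496}{1696} + 1 = \frac{1}{1696} \cdot 8214 + 1 = \frac{4107}{848} + 1 = \frac{4955}{848}$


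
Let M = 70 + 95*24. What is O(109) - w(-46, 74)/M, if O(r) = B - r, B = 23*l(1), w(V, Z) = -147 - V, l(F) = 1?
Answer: -201999/2350 ≈ -85.957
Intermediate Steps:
B = 23 (B = 23*1 = 23)
O(r) = 23 - r
M = 2350 (M = 70 + 2280 = 2350)
O(109) - w(-46, 74)/M = (23 - 1*109) - (-147 - 1*(-46))/2350 = (23 - 109) - (-147 + 46)/2350 = -86 - (-101)/2350 = -86 - 1*(-101/2350) = -86 + 101/2350 = -201999/2350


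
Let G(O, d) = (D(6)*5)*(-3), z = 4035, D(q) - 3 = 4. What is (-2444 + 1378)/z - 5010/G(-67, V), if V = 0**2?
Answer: 1340228/28245 ≈ 47.450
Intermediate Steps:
D(q) = 7 (D(q) = 3 + 4 = 7)
V = 0
G(O, d) = -105 (G(O, d) = (7*5)*(-3) = 35*(-3) = -105)
(-2444 + 1378)/z - 5010/G(-67, V) = (-2444 + 1378)/4035 - 5010/(-105) = -1066*1/4035 - 5010*(-1/105) = -1066/4035 + 334/7 = 1340228/28245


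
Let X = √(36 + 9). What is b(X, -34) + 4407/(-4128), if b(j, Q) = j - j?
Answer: -1469/1376 ≈ -1.0676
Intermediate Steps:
X = 3*√5 (X = √45 = 3*√5 ≈ 6.7082)
b(j, Q) = 0
b(X, -34) + 4407/(-4128) = 0 + 4407/(-4128) = 0 + 4407*(-1/4128) = 0 - 1469/1376 = -1469/1376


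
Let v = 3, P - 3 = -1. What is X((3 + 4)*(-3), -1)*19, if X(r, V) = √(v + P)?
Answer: 19*√5 ≈ 42.485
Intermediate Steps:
P = 2 (P = 3 - 1 = 2)
X(r, V) = √5 (X(r, V) = √(3 + 2) = √5)
X((3 + 4)*(-3), -1)*19 = √5*19 = 19*√5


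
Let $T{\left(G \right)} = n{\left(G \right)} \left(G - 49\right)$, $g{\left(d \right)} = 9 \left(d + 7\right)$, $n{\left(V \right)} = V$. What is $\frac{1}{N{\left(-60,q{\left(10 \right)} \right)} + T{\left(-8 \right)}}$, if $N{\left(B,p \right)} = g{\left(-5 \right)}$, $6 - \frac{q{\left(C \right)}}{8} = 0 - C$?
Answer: $\frac{1}{474} \approx 0.0021097$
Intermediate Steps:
$q{\left(C \right)} = 48 + 8 C$ ($q{\left(C \right)} = 48 - 8 \left(0 - C\right) = 48 - 8 \left(- C\right) = 48 + 8 C$)
$g{\left(d \right)} = 63 + 9 d$ ($g{\left(d \right)} = 9 \left(7 + d\right) = 63 + 9 d$)
$N{\left(B,p \right)} = 18$ ($N{\left(B,p \right)} = 63 + 9 \left(-5\right) = 63 - 45 = 18$)
$T{\left(G \right)} = G \left(-49 + G\right)$ ($T{\left(G \right)} = G \left(G - 49\right) = G \left(-49 + G\right)$)
$\frac{1}{N{\left(-60,q{\left(10 \right)} \right)} + T{\left(-8 \right)}} = \frac{1}{18 - 8 \left(-49 - 8\right)} = \frac{1}{18 - -456} = \frac{1}{18 + 456} = \frac{1}{474}$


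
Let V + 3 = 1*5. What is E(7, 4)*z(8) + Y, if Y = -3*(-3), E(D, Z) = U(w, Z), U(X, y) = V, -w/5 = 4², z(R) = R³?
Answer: 1033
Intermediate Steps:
V = 2 (V = -3 + 1*5 = -3 + 5 = 2)
w = -80 (w = -5*4² = -5*16 = -80)
U(X, y) = 2
E(D, Z) = 2
Y = 9
E(7, 4)*z(8) + Y = 2*8³ + 9 = 2*512 + 9 = 1024 + 9 = 1033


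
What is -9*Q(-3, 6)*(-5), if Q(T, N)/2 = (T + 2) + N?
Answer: 450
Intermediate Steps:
Q(T, N) = 4 + 2*N + 2*T (Q(T, N) = 2*((T + 2) + N) = 2*((2 + T) + N) = 2*(2 + N + T) = 4 + 2*N + 2*T)
-9*Q(-3, 6)*(-5) = -9*(4 + 2*6 + 2*(-3))*(-5) = -9*(4 + 12 - 6)*(-5) = -9*10*(-5) = -90*(-5) = 450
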